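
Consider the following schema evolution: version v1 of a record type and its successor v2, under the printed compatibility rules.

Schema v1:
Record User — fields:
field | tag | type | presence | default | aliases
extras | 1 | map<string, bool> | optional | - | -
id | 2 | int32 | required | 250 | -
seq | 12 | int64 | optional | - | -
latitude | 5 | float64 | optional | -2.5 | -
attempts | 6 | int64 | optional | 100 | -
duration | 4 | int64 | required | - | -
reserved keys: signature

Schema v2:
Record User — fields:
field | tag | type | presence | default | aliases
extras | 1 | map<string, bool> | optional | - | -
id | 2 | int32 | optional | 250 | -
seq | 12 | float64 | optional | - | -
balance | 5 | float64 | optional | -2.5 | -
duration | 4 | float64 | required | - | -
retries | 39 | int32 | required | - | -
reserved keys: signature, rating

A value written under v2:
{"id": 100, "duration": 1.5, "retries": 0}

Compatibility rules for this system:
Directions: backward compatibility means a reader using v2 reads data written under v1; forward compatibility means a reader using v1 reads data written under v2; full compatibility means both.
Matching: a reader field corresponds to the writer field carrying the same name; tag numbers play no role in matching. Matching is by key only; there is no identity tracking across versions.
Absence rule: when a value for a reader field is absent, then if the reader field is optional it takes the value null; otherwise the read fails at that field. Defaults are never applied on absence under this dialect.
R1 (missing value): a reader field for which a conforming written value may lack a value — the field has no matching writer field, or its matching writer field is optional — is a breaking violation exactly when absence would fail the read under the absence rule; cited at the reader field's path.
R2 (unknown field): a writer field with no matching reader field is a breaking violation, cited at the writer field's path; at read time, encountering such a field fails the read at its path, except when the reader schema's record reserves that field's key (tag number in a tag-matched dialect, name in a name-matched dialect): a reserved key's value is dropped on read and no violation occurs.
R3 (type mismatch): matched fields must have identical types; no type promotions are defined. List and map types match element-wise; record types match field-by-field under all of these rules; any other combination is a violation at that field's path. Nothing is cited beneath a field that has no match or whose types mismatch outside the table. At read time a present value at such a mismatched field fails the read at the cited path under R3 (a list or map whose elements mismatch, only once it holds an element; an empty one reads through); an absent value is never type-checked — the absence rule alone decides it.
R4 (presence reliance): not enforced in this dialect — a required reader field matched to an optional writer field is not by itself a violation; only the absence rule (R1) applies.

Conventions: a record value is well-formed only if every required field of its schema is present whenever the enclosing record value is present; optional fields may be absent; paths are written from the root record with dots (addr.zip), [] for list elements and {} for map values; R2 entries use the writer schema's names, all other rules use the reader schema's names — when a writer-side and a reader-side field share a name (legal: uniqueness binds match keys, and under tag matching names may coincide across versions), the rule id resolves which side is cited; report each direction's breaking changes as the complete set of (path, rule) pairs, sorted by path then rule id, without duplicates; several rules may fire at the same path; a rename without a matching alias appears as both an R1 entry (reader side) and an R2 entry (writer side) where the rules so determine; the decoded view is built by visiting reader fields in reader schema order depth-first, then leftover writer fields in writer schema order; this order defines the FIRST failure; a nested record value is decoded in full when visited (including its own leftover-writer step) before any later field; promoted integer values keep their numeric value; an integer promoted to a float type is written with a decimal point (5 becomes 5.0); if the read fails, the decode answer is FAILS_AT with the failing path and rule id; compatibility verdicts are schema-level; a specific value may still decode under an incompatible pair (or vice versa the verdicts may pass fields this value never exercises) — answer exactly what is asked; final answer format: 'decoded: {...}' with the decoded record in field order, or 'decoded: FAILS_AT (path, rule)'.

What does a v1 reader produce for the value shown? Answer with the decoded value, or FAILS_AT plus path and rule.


arrows below run writer -> reader for User
migrating the User value to v1:
  extras := null (absent, optional -> null)
  id := 100
  seq := null (absent, optional -> null)
  latitude := null (absent, optional -> null)
  attempts := null (absent, optional -> null)
  read fails at duration under R3
  => FAILS_AT (duration, R3)
checking off the User differences that do not matter here:
  field id in record User: required changed to optional -> matters for User compatibility verdicts, not for this value's decode
  added field retries to record User: required int32, tag 39 (in v2 it sits last) -> matters for User compatibility verdicts, not for this value's decode
  field seq in record User: type int64 changed to float64 -> matters for User compatibility verdicts, not for this value's decode
  renamed field latitude to balance in record User -> matters for User compatibility verdicts, not for this value's decode
  removed field attempts from record User -> matters for User compatibility verdicts, not for this value's decode

decoded: FAILS_AT (duration, R3)


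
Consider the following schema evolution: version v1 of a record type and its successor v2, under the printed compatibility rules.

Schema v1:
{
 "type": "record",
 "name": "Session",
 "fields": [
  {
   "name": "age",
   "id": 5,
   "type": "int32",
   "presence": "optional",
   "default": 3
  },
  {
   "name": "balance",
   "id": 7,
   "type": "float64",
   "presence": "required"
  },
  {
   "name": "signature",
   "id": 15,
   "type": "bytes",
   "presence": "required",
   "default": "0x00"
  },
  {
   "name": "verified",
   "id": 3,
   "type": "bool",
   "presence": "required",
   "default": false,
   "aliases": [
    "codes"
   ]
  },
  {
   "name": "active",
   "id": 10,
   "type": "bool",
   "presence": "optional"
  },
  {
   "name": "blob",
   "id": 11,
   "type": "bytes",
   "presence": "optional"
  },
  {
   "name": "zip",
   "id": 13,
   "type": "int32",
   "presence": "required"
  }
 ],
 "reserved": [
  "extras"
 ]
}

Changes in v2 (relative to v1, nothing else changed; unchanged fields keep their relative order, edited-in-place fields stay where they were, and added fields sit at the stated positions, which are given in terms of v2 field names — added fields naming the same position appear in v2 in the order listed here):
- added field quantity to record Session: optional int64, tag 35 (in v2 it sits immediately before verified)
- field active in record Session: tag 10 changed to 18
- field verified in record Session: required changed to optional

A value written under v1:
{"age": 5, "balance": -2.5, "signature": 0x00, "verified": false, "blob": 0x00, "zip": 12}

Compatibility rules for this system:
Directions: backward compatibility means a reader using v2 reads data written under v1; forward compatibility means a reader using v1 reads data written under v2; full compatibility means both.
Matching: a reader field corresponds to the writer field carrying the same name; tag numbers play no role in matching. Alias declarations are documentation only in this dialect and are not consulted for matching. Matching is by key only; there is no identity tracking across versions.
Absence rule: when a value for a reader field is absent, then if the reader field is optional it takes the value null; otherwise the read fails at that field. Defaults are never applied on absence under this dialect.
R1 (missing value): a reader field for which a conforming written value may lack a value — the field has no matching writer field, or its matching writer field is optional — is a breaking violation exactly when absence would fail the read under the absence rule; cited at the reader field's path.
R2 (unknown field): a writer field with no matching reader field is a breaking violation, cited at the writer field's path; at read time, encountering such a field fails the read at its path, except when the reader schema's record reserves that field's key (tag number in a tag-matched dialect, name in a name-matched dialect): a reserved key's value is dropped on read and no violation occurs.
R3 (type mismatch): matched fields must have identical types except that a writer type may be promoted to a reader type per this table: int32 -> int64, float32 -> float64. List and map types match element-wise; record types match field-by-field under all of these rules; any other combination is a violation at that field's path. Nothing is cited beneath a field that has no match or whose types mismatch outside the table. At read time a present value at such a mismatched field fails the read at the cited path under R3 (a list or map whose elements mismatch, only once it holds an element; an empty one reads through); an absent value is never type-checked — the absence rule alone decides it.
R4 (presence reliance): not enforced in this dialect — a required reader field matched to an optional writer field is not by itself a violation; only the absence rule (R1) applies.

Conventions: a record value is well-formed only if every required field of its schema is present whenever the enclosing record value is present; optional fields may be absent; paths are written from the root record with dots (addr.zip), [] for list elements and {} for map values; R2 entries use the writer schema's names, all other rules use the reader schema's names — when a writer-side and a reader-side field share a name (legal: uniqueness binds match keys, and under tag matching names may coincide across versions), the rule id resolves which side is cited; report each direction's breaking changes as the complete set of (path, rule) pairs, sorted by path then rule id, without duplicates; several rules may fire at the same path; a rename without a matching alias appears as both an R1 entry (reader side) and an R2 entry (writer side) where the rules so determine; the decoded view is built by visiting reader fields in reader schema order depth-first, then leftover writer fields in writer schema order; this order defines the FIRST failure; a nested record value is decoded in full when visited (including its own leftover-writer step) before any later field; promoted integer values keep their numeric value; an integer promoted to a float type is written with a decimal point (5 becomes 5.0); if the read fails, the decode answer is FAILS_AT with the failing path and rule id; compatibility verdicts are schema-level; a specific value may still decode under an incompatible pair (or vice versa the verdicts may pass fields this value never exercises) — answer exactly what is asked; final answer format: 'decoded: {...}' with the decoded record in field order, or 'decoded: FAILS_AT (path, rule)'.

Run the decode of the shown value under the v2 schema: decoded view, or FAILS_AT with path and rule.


the writer's type comes first in each Session pair
migrating the Session value to v2:
  age := 5
  balance := -2.5
  signature := 0x00
  quantity := null (missing; optional => null)
  verified := false
  active := null (missing; optional => null)
  blob := 0x00
  zip := 12
  => decoded: {"age": 5, "balance": -2.5, "signature": 0x00, "quantity": null, "verified": false, "active": null, "blob": 0x00, "zip": 12}
the rest of the Session diff is inert for this question:
  field active in record Session: tag 10 changed to 18 -> fires no rule on Session under this dialect and leaves the result unchanged
  field verified in record Session: required changed to optional -> schema-level compatibility only; this Session value's decode is unchanged

decoded: {"age": 5, "balance": -2.5, "signature": 0x00, "quantity": null, "verified": false, "active": null, "blob": 0x00, "zip": 12}


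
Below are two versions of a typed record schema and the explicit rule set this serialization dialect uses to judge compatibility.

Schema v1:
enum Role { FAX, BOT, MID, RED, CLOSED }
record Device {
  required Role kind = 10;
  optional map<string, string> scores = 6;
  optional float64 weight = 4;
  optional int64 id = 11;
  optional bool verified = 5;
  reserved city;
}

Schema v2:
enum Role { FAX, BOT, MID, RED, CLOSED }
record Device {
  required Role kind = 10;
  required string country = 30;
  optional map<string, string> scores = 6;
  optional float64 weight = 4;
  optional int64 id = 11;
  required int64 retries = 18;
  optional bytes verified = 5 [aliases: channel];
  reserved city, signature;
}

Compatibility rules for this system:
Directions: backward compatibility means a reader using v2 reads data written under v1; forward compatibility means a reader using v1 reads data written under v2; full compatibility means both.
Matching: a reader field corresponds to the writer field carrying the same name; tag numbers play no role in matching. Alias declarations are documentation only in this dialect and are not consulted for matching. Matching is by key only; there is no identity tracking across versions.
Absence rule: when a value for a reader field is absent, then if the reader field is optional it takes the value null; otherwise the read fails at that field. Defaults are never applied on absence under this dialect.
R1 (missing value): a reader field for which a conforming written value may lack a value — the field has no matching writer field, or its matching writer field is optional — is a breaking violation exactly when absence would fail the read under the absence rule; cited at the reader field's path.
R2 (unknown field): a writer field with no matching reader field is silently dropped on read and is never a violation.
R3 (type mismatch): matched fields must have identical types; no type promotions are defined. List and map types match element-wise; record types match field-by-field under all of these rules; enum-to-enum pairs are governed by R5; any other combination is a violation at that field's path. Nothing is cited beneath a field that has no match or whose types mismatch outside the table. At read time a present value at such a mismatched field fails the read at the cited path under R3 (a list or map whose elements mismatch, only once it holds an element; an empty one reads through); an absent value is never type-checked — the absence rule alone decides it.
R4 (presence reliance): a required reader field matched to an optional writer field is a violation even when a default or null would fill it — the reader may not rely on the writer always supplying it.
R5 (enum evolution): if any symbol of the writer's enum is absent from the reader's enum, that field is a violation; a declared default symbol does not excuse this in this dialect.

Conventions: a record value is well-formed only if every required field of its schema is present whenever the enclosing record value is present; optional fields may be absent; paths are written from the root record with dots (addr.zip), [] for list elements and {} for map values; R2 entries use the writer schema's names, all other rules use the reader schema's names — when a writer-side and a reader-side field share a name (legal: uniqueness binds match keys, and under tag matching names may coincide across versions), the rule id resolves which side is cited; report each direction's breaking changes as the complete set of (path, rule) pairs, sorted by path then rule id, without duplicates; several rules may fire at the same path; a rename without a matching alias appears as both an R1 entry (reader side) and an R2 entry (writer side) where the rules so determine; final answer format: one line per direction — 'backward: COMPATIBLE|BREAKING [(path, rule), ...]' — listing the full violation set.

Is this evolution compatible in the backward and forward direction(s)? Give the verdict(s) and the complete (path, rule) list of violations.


each type pair in Device: writer, then reader
backward pass over Device, reader schema v2, writer schema v1:
  kind: Role -> Role, writer required; from kind
  country has no writer counterpart
  scores: map<string, string> -> map<string, string>, writer optional; from scores
  weight: float64 -> float64, writer optional; from weight
  id: int64 -> int64, writer optional; from id
  retries has no writer counterpart
  verified: bool -> bytes, writer optional; from verified
  R1 fires at country
  R1 fires at retries
  R3 fires at verified
  => 3 violation(s): backward is BREAKING for Device
forward pass over Device, reader schema v1, writer schema v2:
  kind: Role -> Role, writer required; from kind
  scores: map<string, string> -> map<string, string>, writer optional; from scores
  weight: float64 -> float64, writer optional; from weight
  id: int64 -> int64, writer optional; from id
  verified: bytes -> bool, writer optional; from verified
  writer country: unknown to reader
  writer retries: unknown to reader
  R3 fires at verified
  => 1 violation(s): forward is BREAKING for Device

backward: BREAKING [(country, R1), (retries, R1), (verified, R3)]; forward: BREAKING [(verified, R3)]


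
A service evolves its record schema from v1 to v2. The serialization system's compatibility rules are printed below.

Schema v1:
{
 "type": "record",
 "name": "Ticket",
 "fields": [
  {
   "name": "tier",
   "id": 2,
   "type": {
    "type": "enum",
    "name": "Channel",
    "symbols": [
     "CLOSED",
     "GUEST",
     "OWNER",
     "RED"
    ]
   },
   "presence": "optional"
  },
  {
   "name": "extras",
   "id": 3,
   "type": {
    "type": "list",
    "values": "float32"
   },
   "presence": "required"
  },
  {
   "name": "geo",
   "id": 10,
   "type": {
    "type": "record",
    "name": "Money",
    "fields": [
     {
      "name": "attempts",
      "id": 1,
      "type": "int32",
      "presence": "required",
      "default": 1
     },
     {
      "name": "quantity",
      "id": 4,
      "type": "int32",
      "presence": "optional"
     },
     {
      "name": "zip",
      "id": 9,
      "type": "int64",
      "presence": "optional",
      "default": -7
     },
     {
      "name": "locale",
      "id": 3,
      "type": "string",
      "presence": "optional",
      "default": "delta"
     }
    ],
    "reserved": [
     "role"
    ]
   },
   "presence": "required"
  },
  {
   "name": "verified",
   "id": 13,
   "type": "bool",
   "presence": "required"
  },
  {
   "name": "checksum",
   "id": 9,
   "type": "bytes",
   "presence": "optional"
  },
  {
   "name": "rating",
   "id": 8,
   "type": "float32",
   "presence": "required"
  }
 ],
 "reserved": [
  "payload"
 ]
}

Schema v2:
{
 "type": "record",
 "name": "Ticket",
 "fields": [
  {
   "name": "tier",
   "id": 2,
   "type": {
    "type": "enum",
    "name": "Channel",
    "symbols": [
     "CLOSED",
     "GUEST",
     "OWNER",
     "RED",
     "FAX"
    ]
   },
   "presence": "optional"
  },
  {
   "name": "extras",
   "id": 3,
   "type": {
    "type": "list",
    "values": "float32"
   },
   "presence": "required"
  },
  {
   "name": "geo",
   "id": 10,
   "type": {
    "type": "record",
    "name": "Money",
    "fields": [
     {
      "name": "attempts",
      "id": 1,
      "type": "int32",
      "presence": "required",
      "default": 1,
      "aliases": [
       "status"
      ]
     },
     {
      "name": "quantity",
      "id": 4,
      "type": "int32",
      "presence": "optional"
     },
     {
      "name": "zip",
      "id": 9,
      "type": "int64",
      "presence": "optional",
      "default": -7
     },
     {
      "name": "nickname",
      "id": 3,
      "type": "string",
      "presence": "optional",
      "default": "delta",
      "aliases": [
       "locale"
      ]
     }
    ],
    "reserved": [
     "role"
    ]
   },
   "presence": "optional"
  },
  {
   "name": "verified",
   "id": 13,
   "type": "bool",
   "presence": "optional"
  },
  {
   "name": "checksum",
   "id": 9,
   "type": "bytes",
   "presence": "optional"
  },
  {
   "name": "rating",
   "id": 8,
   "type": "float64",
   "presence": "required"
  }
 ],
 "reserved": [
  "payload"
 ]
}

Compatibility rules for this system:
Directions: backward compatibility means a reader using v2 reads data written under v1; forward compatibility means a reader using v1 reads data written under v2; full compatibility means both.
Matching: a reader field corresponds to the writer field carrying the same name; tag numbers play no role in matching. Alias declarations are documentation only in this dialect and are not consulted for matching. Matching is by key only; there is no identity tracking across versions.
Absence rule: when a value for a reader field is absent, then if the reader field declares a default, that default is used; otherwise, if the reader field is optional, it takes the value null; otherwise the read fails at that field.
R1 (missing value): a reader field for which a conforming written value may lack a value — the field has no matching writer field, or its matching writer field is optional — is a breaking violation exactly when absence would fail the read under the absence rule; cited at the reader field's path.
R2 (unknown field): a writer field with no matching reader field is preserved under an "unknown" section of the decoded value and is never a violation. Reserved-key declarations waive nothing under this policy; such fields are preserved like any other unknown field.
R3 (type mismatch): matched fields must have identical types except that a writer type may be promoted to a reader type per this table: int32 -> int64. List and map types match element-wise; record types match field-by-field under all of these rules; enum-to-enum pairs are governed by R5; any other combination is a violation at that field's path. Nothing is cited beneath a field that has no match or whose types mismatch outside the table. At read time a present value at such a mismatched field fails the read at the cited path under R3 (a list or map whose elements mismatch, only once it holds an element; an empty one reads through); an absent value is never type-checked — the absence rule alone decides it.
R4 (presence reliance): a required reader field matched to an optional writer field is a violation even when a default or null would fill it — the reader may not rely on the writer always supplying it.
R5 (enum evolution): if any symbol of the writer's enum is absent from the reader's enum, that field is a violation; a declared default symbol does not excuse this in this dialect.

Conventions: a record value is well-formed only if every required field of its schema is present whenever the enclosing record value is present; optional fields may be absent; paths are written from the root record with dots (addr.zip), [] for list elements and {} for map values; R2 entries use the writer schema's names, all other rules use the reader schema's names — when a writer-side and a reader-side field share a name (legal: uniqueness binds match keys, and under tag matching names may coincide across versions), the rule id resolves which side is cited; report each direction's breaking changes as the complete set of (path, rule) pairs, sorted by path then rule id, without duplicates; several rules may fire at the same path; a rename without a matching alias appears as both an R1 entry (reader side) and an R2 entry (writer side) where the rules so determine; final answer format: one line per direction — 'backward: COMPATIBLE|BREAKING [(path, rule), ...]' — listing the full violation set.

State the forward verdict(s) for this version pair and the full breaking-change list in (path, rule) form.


forward: BREAKING [(geo, R1), (geo, R4), (rating, R3), (tier, R5), (verified, R1), (verified, R4)]

in Ticket below, arrows point writer -> reader
forward analysis of Ticket with v1 as reader and v2 as writer:
  tier <- tier (Channel -> Channel, writer optional)
  extras <- extras (list<float32> -> list<float32>, writer required)
  geo <- geo (Money -> Money, writer optional)
  verified <- verified (bool -> bool, writer optional)
  checksum <- checksum (bytes -> bytes, writer optional)
  rating <- rating (float64 -> float32, writer required)
  geo.attempts <- geo.attempts (int32 -> int32, writer required)
  geo.quantity <- geo.quantity (int32 -> int32, writer optional)
  geo.zip <- geo.zip (int64 -> int64, writer optional)
  geo.locale: no writer-side match
  leftover writer field: geo.nickname
  R1 fires at geo
  R4 fires at geo
  R3 fires at rating
  R5 fires at tier
  R1 fires at verified
  R4 fires at verified
  => 6 violation(s): forward is BREAKING for Ticket
remaining Ticket differences; none change what is asked:
  renamed field locale to nickname in record Money (alias locale declared on the renamed field) -> fires no rule on Ticket, leaving the asked answer as it is


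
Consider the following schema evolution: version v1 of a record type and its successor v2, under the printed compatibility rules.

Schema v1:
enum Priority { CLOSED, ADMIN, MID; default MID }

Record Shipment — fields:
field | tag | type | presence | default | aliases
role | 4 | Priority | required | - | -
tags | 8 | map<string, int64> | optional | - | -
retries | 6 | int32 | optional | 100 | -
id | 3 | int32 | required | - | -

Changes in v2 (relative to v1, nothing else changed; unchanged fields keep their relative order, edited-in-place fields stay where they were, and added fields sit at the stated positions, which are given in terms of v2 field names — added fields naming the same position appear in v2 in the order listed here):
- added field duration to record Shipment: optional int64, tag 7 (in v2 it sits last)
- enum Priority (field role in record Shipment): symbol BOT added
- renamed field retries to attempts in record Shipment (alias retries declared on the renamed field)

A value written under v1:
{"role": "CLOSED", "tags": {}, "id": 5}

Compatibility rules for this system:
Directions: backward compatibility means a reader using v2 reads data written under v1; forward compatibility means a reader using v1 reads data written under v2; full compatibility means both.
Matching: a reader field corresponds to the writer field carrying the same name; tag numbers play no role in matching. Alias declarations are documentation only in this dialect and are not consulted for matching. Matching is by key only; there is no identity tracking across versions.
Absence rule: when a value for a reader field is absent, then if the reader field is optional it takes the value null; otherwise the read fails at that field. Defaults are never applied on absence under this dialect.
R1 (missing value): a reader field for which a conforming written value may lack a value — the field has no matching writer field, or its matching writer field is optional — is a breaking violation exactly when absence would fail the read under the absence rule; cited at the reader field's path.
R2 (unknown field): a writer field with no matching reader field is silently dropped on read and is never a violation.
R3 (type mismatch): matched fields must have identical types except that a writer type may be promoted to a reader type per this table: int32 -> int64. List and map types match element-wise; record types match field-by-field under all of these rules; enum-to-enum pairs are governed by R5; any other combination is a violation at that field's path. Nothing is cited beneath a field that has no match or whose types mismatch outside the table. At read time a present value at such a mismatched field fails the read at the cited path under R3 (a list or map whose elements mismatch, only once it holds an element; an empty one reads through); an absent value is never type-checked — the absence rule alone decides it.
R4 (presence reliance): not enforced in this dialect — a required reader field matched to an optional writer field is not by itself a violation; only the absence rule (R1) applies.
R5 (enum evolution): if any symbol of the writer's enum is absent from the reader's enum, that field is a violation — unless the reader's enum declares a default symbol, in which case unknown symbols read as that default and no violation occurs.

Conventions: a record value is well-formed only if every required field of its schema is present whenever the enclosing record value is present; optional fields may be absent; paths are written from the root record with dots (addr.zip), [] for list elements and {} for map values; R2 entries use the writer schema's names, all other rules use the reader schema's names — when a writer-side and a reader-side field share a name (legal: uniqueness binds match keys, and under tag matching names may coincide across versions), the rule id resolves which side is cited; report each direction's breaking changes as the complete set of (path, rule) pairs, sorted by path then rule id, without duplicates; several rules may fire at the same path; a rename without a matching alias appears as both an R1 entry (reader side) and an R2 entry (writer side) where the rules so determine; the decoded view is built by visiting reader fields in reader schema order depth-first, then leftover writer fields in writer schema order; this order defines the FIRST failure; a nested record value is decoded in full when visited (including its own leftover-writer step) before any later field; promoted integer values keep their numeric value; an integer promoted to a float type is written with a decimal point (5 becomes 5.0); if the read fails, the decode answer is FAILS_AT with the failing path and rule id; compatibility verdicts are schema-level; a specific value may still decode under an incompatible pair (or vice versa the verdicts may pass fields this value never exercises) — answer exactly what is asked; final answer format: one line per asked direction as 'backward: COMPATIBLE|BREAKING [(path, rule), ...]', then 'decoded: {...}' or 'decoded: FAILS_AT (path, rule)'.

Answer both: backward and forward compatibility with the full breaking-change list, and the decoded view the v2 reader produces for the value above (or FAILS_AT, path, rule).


the writer's type comes first in each Shipment pair
checking backward for Shipment: reader v2 against writer v1:
  writer required, Priority -> Priority: reader role maps from writer role
  writer optional, map<string, int64> -> map<string, int64>: reader tags maps from writer tags
  attempts has no writer counterpart
  writer required, int32 -> int32: reader id maps from writer id
  duration has no writer counterpart
  writer retries: unknown to reader
  nothing fires on Shipment: backward is COMPATIBLE
checking forward for Shipment: reader v1 against writer v2:
  writer required, Priority -> Priority: reader role maps from writer role
  writer optional, map<string, int64> -> map<string, int64>: reader tags maps from writer tags
  retries has no writer counterpart
  writer required, int32 -> int32: reader id maps from writer id
  writer attempts: unknown to reader
  writer duration: unknown to reader
  nothing fires on Shipment: forward is COMPATIBLE
decode walk for Shipment under reader schema v2:
  role := "CLOSED"
  tags := {}
  attempts := null (not supplied -> null)
  id := 5
  duration := null (not supplied -> null)
  => decoded: {"role": "CLOSED", "tags": {}, "attempts": null, "id": 5, "duration": null}

backward: COMPATIBLE []; forward: COMPATIBLE []; decoded: {"role": "CLOSED", "tags": {}, "attempts": null, "id": 5, "duration": null}


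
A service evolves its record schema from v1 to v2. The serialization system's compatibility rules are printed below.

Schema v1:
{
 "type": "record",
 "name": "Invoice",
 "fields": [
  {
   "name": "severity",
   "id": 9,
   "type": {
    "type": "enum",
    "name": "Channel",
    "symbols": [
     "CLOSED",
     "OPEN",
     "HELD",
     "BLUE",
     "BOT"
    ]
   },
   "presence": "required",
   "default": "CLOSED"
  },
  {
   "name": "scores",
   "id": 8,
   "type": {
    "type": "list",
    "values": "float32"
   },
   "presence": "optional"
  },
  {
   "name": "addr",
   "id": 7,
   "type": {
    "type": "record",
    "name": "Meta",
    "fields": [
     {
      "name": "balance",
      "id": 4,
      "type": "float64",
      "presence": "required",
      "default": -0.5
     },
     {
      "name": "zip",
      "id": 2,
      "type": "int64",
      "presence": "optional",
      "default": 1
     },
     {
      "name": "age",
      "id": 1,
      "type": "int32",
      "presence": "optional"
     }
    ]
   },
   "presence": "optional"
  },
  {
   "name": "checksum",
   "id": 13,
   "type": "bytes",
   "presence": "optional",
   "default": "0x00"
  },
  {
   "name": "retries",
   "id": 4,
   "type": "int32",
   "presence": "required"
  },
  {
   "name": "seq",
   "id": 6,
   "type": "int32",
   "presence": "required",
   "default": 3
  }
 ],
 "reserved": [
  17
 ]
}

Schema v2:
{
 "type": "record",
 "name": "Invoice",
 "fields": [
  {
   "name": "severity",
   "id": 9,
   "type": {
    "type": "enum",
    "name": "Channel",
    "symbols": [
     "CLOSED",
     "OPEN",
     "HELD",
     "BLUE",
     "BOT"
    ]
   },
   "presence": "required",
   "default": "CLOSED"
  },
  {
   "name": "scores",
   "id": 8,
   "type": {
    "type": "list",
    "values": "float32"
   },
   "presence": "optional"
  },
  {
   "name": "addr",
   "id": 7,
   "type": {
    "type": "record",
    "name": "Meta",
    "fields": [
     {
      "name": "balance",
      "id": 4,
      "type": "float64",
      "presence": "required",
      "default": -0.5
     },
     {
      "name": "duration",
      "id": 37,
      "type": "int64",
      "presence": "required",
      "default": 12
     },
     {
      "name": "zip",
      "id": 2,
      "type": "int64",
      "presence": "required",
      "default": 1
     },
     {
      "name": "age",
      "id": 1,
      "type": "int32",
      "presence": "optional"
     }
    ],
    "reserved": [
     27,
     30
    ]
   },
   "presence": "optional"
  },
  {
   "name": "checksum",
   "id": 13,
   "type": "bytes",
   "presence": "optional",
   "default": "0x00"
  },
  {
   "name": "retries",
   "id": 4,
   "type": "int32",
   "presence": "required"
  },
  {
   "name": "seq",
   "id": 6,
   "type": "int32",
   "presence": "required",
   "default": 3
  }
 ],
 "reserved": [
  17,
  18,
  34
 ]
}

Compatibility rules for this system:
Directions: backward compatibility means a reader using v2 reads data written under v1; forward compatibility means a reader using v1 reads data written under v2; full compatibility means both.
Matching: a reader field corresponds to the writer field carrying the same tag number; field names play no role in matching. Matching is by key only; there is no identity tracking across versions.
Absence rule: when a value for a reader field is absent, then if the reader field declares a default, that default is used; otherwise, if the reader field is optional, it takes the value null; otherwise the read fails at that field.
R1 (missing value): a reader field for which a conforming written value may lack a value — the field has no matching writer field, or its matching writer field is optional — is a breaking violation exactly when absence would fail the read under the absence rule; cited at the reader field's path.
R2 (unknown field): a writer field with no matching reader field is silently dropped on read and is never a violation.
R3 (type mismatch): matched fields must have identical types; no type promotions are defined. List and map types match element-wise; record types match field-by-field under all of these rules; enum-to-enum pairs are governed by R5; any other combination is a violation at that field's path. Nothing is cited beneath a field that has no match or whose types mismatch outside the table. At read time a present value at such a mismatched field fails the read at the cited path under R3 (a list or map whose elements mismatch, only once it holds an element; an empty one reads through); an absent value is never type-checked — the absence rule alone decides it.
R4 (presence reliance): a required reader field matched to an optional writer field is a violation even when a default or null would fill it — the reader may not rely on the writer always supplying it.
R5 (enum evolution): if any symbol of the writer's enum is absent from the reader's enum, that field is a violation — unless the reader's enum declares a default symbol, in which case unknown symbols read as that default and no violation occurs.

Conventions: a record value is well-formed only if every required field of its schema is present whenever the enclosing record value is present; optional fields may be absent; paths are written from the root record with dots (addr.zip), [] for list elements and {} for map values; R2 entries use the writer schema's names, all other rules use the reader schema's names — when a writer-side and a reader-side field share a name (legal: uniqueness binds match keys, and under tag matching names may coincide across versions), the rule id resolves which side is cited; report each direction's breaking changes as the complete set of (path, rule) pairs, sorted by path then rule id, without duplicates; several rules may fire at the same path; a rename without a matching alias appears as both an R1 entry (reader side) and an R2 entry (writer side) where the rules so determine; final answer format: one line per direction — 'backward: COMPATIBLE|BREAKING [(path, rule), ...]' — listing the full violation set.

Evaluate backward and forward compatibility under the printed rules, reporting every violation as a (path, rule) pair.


in Invoice below, arrows point writer -> reader
backward for Invoice (reader v2, writer v1):
  severity: Channel -> Channel, writer required; from severity
  scores: list<float32> -> list<float32>, writer optional; from scores
  addr: Meta -> Meta, writer optional; from addr
  checksum: bytes -> bytes, writer optional; from checksum
  retries: int32 -> int32, writer required; from retries
  seq: int32 -> int32, writer required; from seq
  addr.balance: float64 -> float64, writer required; from addr.balance
  addr.duration has no writer counterpart
  addr.zip: int64 -> int64, writer optional; from addr.zip
  addr.age: int32 -> int32, writer optional; from addr.age
  violation R4 at addr.zip
  => 1 violation(s): backward is BREAKING for Invoice
forward for Invoice (reader v1, writer v2):
  severity: Channel -> Channel, writer required; from severity
  scores: list<float32> -> list<float32>, writer optional; from scores
  addr: Meta -> Meta, writer optional; from addr
  checksum: bytes -> bytes, writer optional; from checksum
  retries: int32 -> int32, writer required; from retries
  seq: int32 -> int32, writer required; from seq
  addr.balance: float64 -> float64, writer required; from addr.balance
  addr.zip: int64 -> int64, writer required; from addr.zip
  addr.age: int32 -> int32, writer optional; from addr.age
  addr.duration (writer side), unknown to reader
  nothing fires on Invoice: forward is COMPATIBLE

backward: BREAKING [(addr.zip, R4)]; forward: COMPATIBLE []


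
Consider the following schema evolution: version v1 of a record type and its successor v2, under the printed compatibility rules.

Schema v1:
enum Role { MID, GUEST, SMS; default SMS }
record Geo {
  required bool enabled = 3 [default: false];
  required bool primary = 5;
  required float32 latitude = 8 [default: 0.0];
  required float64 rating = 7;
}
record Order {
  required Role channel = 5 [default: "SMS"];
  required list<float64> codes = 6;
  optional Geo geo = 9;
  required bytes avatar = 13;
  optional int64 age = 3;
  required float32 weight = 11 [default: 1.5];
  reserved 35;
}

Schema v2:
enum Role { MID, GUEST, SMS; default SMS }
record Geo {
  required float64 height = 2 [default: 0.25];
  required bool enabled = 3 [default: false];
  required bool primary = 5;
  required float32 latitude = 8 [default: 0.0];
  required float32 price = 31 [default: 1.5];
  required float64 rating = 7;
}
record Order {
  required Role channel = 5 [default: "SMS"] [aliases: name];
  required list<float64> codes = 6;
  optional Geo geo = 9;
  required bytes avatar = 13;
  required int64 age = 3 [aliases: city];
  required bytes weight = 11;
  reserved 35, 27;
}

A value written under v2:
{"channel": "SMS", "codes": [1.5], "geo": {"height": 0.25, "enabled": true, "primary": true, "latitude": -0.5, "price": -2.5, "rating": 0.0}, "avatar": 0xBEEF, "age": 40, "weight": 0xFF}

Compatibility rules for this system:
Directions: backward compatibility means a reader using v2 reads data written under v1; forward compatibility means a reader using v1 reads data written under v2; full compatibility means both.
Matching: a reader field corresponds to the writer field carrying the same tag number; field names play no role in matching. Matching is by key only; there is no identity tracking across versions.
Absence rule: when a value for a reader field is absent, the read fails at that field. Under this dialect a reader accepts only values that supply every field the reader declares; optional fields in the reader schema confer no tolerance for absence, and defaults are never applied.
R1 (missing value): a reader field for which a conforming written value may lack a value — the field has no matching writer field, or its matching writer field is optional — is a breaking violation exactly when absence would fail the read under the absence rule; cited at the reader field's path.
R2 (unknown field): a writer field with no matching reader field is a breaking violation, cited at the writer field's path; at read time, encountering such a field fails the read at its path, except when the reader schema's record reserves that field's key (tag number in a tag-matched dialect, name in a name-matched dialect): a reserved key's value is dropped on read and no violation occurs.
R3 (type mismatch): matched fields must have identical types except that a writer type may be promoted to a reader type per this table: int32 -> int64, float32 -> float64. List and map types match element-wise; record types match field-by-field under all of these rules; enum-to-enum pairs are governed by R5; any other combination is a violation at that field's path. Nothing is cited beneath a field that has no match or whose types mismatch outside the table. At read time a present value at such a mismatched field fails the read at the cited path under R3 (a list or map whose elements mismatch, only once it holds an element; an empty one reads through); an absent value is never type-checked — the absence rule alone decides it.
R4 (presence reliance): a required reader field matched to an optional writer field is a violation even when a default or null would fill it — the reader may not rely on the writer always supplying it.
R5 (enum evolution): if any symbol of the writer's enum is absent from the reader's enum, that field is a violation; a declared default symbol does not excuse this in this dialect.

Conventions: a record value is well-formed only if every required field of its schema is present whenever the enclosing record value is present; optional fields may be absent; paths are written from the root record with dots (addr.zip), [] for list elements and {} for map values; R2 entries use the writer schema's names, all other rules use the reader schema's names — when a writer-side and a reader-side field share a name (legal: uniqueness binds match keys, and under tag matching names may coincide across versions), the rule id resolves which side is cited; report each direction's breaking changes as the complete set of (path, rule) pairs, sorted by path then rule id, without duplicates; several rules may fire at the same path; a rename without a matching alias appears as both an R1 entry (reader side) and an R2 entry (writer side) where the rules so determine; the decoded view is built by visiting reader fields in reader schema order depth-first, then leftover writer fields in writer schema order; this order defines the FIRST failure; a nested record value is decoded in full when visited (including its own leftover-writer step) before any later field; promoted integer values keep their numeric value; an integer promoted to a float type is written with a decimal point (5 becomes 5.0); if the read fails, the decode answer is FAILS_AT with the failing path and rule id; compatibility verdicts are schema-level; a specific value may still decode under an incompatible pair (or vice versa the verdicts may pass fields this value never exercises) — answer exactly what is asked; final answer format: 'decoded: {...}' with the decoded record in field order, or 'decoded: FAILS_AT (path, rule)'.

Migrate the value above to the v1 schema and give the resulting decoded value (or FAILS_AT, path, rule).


in Order below, arrows point writer -> reader
decode walk for Order under reader schema v1:
  channel := "SMS"
  codes := [1.5]
  geo.enabled := true
  geo.primary := true
  geo.latitude := -0.5
  geo.rating := 0.0
  read fails at geo.height under R2 (unknown field)
  => FAILS_AT (geo.height, R2)
diffs on Order not affecting the asked answer:
  added field price to record Geo: required float32, tag 31, default 1.5 (in v2 it sits immediately before rating) -> matters for Order compatibility verdicts, not for this value's decode
  field age in record Order: optional changed to required -> matters for Order compatibility verdicts, not for this value's decode
  field weight in record Order: type float32 changed to bytes (its default is dropped) -> matters for Order compatibility verdicts, not for this value's decode

decoded: FAILS_AT (geo.height, R2)
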